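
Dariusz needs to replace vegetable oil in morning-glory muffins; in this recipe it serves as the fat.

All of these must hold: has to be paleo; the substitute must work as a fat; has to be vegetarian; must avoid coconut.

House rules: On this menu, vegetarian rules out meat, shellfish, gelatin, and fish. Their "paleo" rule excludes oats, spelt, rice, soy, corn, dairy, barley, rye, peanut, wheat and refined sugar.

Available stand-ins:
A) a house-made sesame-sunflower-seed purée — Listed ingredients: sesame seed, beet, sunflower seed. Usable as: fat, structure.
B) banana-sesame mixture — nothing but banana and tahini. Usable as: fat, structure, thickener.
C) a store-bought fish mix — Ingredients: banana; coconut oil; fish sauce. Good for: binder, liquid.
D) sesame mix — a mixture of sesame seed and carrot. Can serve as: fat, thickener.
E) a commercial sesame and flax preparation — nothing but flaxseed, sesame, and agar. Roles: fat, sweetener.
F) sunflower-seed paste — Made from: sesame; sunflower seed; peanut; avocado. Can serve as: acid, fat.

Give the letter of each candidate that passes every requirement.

A, B, D, E

A: every rule checks out — OK
B: nothing on the exclusion list — keep
C: not usable as a fat; has fish sauce, so not vegetarian (and 1 more) — out
D: every rule checks out — OK
E: only sesame, agar and flaxseed; none excluded — OK
F: has peanut, so not paleo — reject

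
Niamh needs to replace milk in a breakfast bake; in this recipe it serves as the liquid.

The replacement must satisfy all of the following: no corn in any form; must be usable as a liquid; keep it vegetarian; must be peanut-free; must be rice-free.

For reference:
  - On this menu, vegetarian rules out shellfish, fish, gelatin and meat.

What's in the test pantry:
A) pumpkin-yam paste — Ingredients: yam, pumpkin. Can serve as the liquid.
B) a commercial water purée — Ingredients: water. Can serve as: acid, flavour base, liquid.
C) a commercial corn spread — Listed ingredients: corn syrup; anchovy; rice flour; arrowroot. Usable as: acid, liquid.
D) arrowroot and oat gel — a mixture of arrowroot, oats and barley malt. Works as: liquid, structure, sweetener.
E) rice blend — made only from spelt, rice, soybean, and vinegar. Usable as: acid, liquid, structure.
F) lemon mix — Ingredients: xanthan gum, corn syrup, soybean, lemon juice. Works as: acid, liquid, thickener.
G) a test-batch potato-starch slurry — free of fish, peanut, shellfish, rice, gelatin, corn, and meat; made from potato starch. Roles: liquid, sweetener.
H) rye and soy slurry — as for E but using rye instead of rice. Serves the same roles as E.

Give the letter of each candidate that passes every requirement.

A, B, D, G, H

A: vegetarian, no corn — keep
B: no rice, no peanut — valid
C: has anchovy, so not vegetarian; has rice flour, so not rice-free (and 1 more) — no
D: only barley malt, oats, and arrowroot; none excluded — OK
E: has rice, so not rice-free — reject
F: has corn syrup, so not corn-free — no
G: nothing on the exclusion list — valid
H: rye and soybean etc. — none of it excluded — valid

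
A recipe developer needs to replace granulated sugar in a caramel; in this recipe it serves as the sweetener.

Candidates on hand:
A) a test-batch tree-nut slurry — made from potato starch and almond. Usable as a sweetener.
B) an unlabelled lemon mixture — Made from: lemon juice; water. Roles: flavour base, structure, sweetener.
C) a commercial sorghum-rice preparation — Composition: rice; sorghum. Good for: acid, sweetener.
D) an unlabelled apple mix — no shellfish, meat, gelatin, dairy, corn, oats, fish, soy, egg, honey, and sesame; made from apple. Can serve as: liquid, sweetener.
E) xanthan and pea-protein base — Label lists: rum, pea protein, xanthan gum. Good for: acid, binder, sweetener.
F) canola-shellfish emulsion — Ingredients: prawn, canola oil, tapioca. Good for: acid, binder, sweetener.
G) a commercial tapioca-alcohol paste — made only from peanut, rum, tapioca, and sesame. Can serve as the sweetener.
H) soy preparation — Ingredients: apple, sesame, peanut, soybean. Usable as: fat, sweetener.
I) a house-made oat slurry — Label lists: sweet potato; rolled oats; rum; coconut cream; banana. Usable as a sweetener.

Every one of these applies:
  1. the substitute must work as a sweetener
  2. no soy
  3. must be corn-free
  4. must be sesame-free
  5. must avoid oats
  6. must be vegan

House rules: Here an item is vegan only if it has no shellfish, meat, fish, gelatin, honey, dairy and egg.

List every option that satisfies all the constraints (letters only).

A: works as a sweetener, no oats, no sesame — OK
B: works as a sweetener, vegan, no corn — keep
C: every rule checks out — valid
D: no corn, no soy — keep
E: only rum, xanthan gum and pea protein; none excluded — OK
F: has prawn, so not vegan — out
G: has sesame, so not sesame-free — reject
H: has sesame, so not sesame-free; has soybean, so not soy-free — out
I: has rolled oats, so not oat-free — no

A, B, C, D, E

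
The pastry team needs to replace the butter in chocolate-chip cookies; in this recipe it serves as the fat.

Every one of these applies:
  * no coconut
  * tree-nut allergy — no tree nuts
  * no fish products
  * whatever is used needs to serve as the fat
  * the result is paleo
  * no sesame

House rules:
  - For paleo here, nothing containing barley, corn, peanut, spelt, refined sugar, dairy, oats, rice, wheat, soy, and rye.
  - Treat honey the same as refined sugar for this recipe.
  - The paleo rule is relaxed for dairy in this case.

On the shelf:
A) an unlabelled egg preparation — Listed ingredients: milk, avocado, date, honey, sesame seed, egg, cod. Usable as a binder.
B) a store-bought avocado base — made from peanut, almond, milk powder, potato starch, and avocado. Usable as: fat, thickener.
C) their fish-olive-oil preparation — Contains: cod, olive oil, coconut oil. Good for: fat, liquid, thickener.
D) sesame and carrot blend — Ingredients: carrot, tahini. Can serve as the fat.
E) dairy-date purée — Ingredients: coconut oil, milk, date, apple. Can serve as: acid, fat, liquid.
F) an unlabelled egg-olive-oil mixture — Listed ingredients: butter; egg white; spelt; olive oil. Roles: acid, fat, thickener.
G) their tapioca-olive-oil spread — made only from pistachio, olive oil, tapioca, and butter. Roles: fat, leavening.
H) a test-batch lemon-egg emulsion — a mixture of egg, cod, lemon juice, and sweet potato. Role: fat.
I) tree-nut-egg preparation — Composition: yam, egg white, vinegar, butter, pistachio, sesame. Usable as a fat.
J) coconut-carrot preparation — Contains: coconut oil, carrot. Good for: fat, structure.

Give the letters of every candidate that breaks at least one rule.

A: not usable as a fat; has honey, so not paleo (and 2 more) — no
B: has peanut, so not paleo; has almond, so not tree-nut-free — no
C: has cod, so not fish-free; has coconut oil, so not coconut-free — out
D: has tahini, so not sesame-free — out
E: has coconut oil, so not coconut-free — reject
F: has spelt, so not paleo — reject
G: has pistachio, so not tree-nut-free — reject
H: has cod, so not fish-free — reject
I: has pistachio, so not tree-nut-free; has sesame, so not sesame-free — reject
J: has coconut oil, so not coconut-free — no

A, B, C, D, E, F, G, H, I, J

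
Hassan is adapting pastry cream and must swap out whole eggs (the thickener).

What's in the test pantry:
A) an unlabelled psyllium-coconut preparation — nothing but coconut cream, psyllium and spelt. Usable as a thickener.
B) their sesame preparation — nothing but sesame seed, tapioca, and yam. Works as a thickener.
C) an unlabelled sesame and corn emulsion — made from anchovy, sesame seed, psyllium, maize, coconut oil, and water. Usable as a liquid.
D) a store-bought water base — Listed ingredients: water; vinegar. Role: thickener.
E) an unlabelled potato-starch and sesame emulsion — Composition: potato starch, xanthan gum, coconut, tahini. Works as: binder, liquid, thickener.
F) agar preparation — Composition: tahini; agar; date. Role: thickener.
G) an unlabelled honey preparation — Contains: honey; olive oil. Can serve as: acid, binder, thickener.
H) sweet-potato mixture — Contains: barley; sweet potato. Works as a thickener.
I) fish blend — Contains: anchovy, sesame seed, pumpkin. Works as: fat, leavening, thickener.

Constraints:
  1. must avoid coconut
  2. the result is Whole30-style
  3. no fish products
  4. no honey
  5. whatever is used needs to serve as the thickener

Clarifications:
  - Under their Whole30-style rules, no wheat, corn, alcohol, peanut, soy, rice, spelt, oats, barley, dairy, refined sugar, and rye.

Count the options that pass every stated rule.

3

A: has spelt, so not Whole30-style; has coconut cream, so not coconut-free — no
B: works as a thickener, no coconut, Whole30-style — OK
C: not usable as a thickener; has maize, so not Whole30-style (and 2 more) — out
D: Whole30-style, no coconut — valid
E: has coconut, so not coconut-free — no
F: works as a thickener, Whole30-style, no fish — valid
G: has honey, so not honey-free — reject
H: has barley, so not Whole30-style — reject
I: has anchovy, so not fish-free — no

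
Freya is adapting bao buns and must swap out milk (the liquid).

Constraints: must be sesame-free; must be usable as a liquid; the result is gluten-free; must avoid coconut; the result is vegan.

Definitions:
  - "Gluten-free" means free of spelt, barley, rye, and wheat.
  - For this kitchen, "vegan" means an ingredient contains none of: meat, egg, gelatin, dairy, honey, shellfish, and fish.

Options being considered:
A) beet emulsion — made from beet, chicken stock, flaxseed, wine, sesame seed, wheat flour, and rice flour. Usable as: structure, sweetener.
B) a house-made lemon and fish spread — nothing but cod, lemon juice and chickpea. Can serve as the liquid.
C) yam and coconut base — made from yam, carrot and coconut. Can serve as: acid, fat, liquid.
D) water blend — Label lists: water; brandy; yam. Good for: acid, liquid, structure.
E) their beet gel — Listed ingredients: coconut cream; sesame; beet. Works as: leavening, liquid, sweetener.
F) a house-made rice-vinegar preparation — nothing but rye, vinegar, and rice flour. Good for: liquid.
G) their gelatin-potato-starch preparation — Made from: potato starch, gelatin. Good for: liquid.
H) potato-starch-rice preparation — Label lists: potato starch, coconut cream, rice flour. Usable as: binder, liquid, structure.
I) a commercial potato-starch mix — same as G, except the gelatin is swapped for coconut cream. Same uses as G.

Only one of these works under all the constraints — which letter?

D

A: not usable as a liquid; has wheat flour, so not gluten-free (and 2 more) — reject
B: has cod, so not vegan — out
C: has coconut, so not coconut-free — no
D: nothing on the exclusion list — valid
E: has coconut cream, so not coconut-free; has sesame, so not sesame-free — no
F: has rye, so not gluten-free — no
G: has gelatin, so not vegan — no
H: has coconut cream, so not coconut-free — no
I: has coconut cream, so not coconut-free — no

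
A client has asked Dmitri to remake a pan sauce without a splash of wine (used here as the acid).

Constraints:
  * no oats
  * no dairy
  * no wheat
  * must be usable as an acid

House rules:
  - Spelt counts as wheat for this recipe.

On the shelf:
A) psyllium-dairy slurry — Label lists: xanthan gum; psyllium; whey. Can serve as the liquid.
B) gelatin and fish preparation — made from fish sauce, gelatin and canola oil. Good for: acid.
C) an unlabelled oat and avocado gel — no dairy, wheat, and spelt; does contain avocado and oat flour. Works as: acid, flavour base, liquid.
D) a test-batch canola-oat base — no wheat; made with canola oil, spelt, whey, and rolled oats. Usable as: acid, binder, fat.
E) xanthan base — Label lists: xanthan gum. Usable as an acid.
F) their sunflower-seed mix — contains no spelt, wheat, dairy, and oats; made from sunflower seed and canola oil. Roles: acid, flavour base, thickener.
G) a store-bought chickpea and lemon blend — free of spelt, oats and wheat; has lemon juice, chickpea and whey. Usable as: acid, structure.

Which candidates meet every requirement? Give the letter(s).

A: not usable as an acid; has whey, so not dairy-free — no
B: only fish sauce, gelatin, and canola oil; none excluded — keep
C: has oat flour, so not oat-free — reject
D: has whey, so not dairy-free; has rolled oats, so not oat-free (and 1 more) — out
E: works as an acid, wheat-free, no dairy — keep
F: all constraints satisfied — OK
G: has whey, so not dairy-free — out

B, E, F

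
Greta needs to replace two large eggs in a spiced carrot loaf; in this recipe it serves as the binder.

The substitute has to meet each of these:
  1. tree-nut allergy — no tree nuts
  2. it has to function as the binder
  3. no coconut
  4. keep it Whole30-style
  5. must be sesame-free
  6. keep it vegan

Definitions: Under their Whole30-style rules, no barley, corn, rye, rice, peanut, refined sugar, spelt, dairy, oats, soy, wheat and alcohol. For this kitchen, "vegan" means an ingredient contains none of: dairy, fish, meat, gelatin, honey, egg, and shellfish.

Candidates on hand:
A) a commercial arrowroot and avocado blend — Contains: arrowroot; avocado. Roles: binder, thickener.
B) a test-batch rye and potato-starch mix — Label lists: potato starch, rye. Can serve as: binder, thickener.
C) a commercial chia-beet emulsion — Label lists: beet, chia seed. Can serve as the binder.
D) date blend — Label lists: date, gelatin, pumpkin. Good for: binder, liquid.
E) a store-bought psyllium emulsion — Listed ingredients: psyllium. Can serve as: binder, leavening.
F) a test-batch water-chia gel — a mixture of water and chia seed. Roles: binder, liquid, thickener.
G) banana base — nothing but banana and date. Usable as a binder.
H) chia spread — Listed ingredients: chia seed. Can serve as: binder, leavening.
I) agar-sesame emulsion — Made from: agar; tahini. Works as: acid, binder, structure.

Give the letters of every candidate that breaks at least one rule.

A: only arrowroot and avocado; none excluded — valid
B: has rye, so not Whole30-style — reject
C: only beet and chia seed; none excluded — OK
D: has gelatin, so not vegan — reject
E: only psyllium; none excluded — OK
F: nothing on the exclusion list — OK
G: only banana and date; none excluded — keep
H: works as a binder, Whole30-style, no coconut — valid
I: has tahini, so not sesame-free — reject

B, D, I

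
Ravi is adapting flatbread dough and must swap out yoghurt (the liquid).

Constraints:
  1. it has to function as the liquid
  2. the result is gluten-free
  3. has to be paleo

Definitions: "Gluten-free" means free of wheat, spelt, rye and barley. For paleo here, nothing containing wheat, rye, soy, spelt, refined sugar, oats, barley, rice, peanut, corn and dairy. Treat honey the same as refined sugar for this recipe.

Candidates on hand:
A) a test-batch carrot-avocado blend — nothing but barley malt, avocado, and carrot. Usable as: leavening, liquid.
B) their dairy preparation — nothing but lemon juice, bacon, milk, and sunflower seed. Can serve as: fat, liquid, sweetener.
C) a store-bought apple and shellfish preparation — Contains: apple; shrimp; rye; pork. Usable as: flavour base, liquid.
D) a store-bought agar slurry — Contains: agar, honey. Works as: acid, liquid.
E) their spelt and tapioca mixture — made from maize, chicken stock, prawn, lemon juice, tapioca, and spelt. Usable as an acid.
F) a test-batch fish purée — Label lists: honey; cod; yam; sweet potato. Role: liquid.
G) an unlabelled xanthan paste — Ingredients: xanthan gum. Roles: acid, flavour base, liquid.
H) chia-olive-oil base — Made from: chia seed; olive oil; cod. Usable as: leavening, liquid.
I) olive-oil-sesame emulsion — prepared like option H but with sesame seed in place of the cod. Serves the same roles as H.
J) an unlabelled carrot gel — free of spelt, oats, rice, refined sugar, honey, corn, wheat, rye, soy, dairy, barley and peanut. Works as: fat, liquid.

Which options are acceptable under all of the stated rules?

G, H, I, J

A: has barley malt, so not gluten-free; has barley malt, so not paleo — out
B: has milk, so not paleo — out
C: has rye, so not gluten-free; has rye, so not paleo — out
D: has honey, so not paleo — reject
E: not usable as a liquid; has spelt, so not gluten-free (and 1 more) — out
F: has honey, so not paleo — no
G: all constraints satisfied — valid
H: works as a liquid, gluten-free, paleo — keep
I: all constraints satisfied — keep
J: every rule checks out — OK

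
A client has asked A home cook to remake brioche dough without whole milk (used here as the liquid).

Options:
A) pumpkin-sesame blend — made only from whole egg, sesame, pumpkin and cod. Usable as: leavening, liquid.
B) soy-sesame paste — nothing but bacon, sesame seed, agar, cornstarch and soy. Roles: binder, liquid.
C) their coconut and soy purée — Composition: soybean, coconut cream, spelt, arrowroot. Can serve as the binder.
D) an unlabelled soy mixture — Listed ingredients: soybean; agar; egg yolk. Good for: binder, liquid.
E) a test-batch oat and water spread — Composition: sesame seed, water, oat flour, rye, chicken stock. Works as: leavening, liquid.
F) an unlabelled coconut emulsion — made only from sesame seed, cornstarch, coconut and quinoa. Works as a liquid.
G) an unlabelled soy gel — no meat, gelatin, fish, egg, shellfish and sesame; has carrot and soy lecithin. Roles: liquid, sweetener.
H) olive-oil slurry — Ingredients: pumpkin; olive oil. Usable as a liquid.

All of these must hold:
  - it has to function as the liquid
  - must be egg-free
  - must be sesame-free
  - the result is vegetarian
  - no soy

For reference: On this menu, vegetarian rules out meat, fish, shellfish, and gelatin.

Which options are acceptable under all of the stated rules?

A: has cod, so not vegetarian; has sesame, so not sesame-free (and 1 more) — no
B: has bacon, so not vegetarian; has sesame seed, so not sesame-free (and 1 more) — reject
C: not usable as a liquid; has soybean, so not soy-free — out
D: has soybean, so not soy-free; has egg yolk, so not egg-free — out
E: has chicken stock, so not vegetarian; has sesame seed, so not sesame-free — no
F: has sesame seed, so not sesame-free — reject
G: has soy lecithin, so not soy-free — out
H: works as a liquid, no egg, no sesame — OK

H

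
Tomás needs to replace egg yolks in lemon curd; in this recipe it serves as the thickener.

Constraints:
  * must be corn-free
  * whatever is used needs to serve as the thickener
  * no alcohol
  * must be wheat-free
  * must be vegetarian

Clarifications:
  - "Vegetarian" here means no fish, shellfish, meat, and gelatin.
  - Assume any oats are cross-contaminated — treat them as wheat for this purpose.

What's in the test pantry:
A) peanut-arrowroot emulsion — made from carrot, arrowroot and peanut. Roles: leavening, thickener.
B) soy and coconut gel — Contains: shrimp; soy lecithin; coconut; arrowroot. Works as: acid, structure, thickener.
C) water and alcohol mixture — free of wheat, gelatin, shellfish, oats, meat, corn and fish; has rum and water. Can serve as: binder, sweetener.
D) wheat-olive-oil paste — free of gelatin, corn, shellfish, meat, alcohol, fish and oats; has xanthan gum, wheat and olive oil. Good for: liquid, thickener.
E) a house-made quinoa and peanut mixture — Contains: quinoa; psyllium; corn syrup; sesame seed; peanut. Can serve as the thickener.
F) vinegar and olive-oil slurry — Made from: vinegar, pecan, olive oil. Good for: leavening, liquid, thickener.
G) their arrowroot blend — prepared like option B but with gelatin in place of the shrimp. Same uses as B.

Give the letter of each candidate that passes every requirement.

A: all constraints satisfied — valid
B: has shrimp, so not vegetarian — no
C: not usable as a thickener; has rum, so not alcohol-free — no
D: has wheat, so not wheat-free — out
E: has corn syrup, so not corn-free — out
F: nothing on the exclusion list — OK
G: has gelatin, so not vegetarian — no

A, F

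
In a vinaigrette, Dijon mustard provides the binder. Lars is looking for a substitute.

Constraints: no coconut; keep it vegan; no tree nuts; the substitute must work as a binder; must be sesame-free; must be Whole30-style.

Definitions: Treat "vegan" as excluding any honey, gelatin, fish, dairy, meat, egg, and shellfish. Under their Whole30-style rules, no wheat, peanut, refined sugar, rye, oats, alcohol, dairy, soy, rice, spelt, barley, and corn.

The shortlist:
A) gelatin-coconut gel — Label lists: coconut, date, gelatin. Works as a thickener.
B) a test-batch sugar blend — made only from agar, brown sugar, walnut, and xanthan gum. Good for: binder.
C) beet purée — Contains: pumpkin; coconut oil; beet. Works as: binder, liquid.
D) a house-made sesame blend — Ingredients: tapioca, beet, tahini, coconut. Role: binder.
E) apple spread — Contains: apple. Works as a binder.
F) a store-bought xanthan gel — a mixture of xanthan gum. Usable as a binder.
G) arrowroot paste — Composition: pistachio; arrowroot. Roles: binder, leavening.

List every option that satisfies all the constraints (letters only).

A: not usable as a binder; has gelatin, so not vegan (and 1 more) — out
B: has brown sugar, so not Whole30-style; has walnut, so not tree-nut-free — reject
C: has coconut oil, so not coconut-free — no
D: has coconut, so not coconut-free; has tahini, so not sesame-free — no
E: works as a binder, Whole30-style, no coconut — valid
F: works as a binder, Whole30-style, vegan — OK
G: has pistachio, so not tree-nut-free — out

E, F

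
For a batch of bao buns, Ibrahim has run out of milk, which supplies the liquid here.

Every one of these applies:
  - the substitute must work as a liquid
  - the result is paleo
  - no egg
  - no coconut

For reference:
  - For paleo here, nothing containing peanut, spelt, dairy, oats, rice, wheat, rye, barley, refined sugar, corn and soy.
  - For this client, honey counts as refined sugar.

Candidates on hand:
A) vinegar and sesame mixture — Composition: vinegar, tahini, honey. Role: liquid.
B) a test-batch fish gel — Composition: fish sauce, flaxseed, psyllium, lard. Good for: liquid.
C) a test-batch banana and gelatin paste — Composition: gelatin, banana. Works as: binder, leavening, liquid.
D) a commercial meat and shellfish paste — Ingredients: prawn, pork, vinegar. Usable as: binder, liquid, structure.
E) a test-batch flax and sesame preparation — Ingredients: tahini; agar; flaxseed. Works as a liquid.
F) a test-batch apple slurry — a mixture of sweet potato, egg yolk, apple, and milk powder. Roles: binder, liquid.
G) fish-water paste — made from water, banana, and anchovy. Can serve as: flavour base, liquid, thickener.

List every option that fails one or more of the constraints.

A: has honey, so not paleo — out
B: nothing on the exclusion list — valid
C: every rule checks out — valid
D: paleo, no coconut — keep
E: only tahini, flaxseed and agar; none excluded — keep
F: has milk powder, so not paleo; has egg yolk, so not egg-free — out
G: only anchovy, banana and water; none excluded — OK

A, F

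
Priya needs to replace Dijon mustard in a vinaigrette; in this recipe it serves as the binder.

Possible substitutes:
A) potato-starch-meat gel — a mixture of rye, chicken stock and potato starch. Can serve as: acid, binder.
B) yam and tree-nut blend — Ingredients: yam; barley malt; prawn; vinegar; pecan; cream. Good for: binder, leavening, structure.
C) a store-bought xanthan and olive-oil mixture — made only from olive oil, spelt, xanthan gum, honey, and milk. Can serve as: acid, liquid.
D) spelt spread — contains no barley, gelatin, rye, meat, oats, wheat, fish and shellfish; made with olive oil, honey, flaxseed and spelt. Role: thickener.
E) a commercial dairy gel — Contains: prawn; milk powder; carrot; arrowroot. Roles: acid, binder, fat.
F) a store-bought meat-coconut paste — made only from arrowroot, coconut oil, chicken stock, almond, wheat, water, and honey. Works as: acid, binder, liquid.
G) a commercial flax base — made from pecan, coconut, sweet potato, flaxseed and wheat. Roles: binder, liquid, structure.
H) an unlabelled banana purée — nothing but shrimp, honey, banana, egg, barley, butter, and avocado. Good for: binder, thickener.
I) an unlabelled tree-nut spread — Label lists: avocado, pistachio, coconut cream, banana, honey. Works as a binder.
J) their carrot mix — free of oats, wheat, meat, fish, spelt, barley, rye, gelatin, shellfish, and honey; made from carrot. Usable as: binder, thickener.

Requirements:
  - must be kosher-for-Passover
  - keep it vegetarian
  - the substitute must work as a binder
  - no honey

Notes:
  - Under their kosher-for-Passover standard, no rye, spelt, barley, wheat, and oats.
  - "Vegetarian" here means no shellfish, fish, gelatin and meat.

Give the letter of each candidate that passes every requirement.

A: has rye, so not kosher-for-Passover; has chicken stock, so not vegetarian — out
B: has barley malt, so not kosher-for-Passover; has prawn, so not vegetarian — reject
C: not usable as a binder; has spelt, so not kosher-for-Passover (and 1 more) — no
D: not usable as a binder; has spelt, so not kosher-for-Passover (and 1 more) — out
E: has prawn, so not vegetarian — reject
F: has wheat, so not kosher-for-Passover; has chicken stock, so not vegetarian (and 1 more) — reject
G: has wheat, so not kosher-for-Passover — no
H: has barley, so not kosher-for-Passover; has shrimp, so not vegetarian (and 1 more) — reject
I: has honey, so not honey-free — out
J: no honey, kosher-for-Passover — valid

J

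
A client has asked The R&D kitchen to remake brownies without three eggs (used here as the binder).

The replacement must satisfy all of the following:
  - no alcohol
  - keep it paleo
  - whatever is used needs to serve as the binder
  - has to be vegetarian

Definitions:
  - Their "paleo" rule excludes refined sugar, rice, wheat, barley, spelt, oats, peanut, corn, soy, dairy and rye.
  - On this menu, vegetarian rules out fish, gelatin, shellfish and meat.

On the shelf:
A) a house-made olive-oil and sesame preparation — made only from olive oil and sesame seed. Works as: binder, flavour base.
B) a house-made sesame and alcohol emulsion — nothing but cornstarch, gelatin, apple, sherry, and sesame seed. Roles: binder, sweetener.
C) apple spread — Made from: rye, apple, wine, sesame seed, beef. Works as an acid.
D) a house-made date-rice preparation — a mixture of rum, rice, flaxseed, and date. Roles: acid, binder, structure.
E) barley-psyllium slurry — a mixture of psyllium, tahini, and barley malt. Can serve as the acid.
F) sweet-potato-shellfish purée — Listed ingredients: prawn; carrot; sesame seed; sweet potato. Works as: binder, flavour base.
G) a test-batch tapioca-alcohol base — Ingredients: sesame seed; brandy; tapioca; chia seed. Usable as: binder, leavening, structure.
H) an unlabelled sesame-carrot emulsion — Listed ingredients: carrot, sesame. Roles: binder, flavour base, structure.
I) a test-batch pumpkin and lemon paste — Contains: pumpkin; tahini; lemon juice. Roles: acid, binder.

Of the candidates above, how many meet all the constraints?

A: every rule checks out — valid
B: has cornstarch, so not paleo; has gelatin, so not vegetarian (and 1 more) — no
C: not usable as a binder; has rye, so not paleo (and 2 more) — no
D: has rice, so not paleo; has rum, so not alcohol-free — out
E: not usable as a binder; has barley malt, so not paleo — reject
F: has prawn, so not vegetarian — no
G: has brandy, so not alcohol-free — reject
H: all constraints satisfied — OK
I: all constraints satisfied — keep

3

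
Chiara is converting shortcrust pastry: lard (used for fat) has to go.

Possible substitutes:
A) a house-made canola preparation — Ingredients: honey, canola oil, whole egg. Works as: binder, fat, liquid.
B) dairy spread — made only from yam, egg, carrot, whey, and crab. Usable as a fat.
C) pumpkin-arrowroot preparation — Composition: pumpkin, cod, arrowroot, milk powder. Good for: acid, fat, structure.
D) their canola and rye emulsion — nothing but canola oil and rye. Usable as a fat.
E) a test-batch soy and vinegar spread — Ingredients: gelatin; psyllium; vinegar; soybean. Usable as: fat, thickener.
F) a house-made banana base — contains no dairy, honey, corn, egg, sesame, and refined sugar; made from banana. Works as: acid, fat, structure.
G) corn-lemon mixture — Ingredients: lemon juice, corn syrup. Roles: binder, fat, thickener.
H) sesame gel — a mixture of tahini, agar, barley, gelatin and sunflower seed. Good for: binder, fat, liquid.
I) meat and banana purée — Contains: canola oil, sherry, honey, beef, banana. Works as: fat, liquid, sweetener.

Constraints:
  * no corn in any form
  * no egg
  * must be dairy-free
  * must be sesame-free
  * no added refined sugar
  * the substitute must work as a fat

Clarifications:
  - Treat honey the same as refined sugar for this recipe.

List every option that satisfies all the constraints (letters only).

D, E, F

A: has honey, so not no-added-sugar; has whole egg, so not egg-free — out
B: has egg, so not egg-free; has whey, so not dairy-free — out
C: has milk powder, so not dairy-free — out
D: only rye and canola oil; none excluded — valid
E: works as a fat, no egg, no-added-sugar — keep
F: no dairy, no sesame — OK
G: has corn syrup, so not corn-free — no
H: has tahini, so not sesame-free — no
I: has honey, so not no-added-sugar — reject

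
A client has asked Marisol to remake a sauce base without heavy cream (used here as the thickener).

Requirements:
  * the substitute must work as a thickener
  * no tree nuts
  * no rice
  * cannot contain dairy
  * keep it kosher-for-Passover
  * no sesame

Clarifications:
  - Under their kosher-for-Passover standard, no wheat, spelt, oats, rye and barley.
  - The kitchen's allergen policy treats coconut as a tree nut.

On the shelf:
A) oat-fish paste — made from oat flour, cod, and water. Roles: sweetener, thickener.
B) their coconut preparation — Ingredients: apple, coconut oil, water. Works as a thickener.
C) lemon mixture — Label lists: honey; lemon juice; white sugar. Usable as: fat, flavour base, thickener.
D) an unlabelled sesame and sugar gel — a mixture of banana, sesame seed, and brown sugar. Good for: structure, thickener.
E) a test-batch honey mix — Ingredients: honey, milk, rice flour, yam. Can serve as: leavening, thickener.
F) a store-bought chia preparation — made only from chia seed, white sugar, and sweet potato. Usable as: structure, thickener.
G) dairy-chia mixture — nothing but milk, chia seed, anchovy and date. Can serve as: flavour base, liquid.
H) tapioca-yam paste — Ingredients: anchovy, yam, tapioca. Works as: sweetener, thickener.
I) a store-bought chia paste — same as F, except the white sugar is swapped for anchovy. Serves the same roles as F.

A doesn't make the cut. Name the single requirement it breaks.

usable as a thickener: satisfied
kosher-for-Passover: has oat flour — fails
tree-nut-free: satisfied
sesame-free: satisfied
rice-free: satisfied
dairy-free: satisfied

kosher-for-Passover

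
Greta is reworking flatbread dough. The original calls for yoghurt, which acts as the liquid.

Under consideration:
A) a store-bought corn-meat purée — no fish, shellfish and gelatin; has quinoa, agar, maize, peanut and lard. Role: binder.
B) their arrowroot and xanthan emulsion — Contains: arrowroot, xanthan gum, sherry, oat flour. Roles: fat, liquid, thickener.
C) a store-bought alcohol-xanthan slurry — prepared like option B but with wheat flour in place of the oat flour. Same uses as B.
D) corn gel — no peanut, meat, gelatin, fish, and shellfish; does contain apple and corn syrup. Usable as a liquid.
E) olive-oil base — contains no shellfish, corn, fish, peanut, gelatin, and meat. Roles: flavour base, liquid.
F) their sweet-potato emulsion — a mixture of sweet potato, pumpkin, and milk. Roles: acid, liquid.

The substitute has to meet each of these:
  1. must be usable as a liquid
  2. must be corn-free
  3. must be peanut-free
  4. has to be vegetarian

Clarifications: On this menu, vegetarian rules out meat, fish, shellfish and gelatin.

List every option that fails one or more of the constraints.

A, D

A: not usable as a liquid; has lard, so not vegetarian (and 2 more) — no
B: sherry and oat flour etc. — none of it excluded — valid
C: all constraints satisfied — valid
D: has corn syrup, so not corn-free — out
E: no corn, vegetarian — OK
F: works as a liquid, vegetarian, no peanut — OK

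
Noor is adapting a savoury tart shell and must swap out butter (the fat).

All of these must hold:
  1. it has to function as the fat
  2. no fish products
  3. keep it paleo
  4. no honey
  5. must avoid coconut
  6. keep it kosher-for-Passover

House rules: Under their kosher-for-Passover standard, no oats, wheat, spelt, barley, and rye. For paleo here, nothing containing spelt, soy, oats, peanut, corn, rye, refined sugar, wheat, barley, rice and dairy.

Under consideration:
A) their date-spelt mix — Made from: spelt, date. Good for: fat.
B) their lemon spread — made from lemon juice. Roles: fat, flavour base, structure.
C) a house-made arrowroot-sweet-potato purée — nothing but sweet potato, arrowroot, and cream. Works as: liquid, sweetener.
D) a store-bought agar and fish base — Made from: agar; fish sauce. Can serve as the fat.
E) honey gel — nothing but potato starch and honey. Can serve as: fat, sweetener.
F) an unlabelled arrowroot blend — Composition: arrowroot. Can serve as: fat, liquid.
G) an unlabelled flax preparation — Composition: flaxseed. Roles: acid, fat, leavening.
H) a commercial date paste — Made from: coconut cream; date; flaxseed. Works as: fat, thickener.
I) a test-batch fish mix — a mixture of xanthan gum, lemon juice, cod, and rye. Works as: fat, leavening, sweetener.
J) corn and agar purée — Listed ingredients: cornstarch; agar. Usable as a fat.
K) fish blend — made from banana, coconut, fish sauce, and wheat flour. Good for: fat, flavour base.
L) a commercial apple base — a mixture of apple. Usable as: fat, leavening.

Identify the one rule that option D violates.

fish-free

usable as a fat: satisfied
kosher-for-Passover: satisfied
paleo: satisfied
fish-free: has fish sauce — fails
honey-free: satisfied
coconut-free: satisfied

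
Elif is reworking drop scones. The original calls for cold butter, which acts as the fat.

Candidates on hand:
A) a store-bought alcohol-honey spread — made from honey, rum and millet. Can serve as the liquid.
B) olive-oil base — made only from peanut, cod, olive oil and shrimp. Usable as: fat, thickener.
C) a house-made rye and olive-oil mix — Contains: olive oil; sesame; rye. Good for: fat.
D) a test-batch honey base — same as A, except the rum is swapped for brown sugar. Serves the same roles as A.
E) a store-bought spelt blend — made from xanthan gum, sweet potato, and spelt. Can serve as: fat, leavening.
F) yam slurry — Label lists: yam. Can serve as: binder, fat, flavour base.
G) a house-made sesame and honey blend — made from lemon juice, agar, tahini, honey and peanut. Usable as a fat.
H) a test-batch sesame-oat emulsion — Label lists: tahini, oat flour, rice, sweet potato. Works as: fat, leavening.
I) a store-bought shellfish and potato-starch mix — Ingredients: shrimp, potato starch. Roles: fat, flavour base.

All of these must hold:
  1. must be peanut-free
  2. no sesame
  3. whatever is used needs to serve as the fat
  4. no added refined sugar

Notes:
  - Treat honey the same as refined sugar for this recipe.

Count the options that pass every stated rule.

3

A: not usable as a fat; has honey, so not no-added-sugar — no
B: has peanut, so not peanut-free — out
C: has sesame, so not sesame-free — out
D: not usable as a fat; has honey, so not no-added-sugar — reject
E: all constraints satisfied — valid
F: works as a fat, no-added-sugar, no peanut — OK
G: has honey, so not no-added-sugar; has peanut, so not peanut-free (and 1 more) — out
H: has tahini, so not sesame-free — no
I: no peanut, no-added-sugar — valid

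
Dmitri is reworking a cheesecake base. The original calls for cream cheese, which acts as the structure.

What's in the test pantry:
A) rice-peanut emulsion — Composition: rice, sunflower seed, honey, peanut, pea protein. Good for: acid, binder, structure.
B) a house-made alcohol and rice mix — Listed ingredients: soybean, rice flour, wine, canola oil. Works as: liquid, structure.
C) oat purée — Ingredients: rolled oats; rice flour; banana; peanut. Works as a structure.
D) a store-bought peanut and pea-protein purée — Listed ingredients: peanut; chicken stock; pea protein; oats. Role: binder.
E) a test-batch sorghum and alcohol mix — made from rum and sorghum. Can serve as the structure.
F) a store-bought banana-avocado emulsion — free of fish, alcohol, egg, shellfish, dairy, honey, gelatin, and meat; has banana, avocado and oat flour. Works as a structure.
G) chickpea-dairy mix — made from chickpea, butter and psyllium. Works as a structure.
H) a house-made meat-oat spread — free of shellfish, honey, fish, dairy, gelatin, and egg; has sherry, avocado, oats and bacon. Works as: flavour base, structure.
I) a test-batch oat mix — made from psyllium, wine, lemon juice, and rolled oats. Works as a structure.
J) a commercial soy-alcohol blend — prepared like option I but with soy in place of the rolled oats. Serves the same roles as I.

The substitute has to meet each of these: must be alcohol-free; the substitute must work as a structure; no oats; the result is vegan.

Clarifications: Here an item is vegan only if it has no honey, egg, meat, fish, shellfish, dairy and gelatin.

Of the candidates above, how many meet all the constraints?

0

A: has honey, so not vegan — no
B: has wine, so not alcohol-free — reject
C: has rolled oats, so not oat-free — reject
D: not usable as a structure; has chicken stock, so not vegan (and 1 more) — reject
E: has rum, so not alcohol-free — out
F: has oat flour, so not oat-free — reject
G: has butter, so not vegan — no
H: has bacon, so not vegan; has sherry, so not alcohol-free (and 1 more) — reject
I: has wine, so not alcohol-free; has rolled oats, so not oat-free — out
J: has wine, so not alcohol-free — reject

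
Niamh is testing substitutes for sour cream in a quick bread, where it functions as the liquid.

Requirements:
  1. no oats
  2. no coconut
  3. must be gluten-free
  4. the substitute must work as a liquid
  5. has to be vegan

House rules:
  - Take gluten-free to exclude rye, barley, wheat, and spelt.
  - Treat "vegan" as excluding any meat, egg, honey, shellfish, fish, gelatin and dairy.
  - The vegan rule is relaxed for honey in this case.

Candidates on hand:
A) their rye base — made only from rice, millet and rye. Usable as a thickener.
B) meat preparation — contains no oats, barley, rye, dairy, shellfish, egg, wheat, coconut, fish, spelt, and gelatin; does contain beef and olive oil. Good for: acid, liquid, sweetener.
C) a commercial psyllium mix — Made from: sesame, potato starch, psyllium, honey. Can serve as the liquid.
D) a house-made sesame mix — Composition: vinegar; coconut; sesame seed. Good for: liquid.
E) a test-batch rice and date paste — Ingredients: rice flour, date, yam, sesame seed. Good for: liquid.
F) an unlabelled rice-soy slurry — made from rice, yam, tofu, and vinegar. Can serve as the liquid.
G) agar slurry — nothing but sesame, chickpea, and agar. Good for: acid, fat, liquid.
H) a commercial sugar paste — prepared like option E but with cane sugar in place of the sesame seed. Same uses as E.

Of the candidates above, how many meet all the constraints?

5

A: not usable as a liquid; has rye, so not gluten-free — reject
B: has beef, so not vegan — reject
C: honey is permitted under the vegan carve-out; nothing else excluded — valid
D: has coconut, so not coconut-free — no
E: no oats, vegan — keep
F: works as a liquid, vegan, no coconut — valid
G: nothing on the exclusion list — OK
H: no coconut, no oats — OK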